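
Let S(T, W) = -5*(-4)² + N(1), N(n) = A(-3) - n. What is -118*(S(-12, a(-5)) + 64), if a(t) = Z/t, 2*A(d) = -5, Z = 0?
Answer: 2301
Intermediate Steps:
A(d) = -5/2 (A(d) = (½)*(-5) = -5/2)
a(t) = 0 (a(t) = 0/t = 0)
N(n) = -5/2 - n
S(T, W) = -167/2 (S(T, W) = -5*(-4)² + (-5/2 - 1*1) = -5*16 + (-5/2 - 1) = -80 - 7/2 = -167/2)
-118*(S(-12, a(-5)) + 64) = -118*(-167/2 + 64) = -118*(-39/2) = 2301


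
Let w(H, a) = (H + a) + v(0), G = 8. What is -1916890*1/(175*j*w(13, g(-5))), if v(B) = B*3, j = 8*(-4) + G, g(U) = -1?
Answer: 191689/5040 ≈ 38.034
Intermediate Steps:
j = -24 (j = 8*(-4) + 8 = -32 + 8 = -24)
v(B) = 3*B
w(H, a) = H + a (w(H, a) = (H + a) + 3*0 = (H + a) + 0 = H + a)
-1916890*1/(175*j*w(13, g(-5))) = -1916890*(-1/(4200*(13 - 1))) = -1916890/((-4200*12)) = -1916890/(-50400) = -1916890*(-1/50400) = 191689/5040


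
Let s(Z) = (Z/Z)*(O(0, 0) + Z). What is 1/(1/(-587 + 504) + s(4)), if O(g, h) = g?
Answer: 83/331 ≈ 0.25076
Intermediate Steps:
s(Z) = Z (s(Z) = (Z/Z)*(0 + Z) = 1*Z = Z)
1/(1/(-587 + 504) + s(4)) = 1/(1/(-587 + 504) + 4) = 1/(1/(-83) + 4) = 1/(-1/83 + 4) = 1/(331/83) = 83/331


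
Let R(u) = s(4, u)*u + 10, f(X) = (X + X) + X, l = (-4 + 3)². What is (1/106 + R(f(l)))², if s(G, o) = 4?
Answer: 5442889/11236 ≈ 484.42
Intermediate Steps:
l = 1 (l = (-1)² = 1)
f(X) = 3*X (f(X) = 2*X + X = 3*X)
R(u) = 10 + 4*u (R(u) = 4*u + 10 = 10 + 4*u)
(1/106 + R(f(l)))² = (1/106 + (10 + 4*(3*1)))² = (1/106 + (10 + 4*3))² = (1/106 + (10 + 12))² = (1/106 + 22)² = (2333/106)² = 5442889/11236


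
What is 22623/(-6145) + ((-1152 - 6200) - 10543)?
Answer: -109987398/6145 ≈ -17899.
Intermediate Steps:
22623/(-6145) + ((-1152 - 6200) - 10543) = 22623*(-1/6145) + (-7352 - 10543) = -22623/6145 - 17895 = -109987398/6145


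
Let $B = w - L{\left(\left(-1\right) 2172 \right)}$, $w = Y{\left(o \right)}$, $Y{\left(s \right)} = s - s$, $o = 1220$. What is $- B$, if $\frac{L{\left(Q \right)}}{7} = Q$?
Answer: $-15204$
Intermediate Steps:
$Y{\left(s \right)} = 0$
$L{\left(Q \right)} = 7 Q$
$w = 0$
$B = 15204$ ($B = 0 - 7 \left(\left(-1\right) 2172\right) = 0 - 7 \left(-2172\right) = 0 - -15204 = 0 + 15204 = 15204$)
$- B = \left(-1\right) 15204 = -15204$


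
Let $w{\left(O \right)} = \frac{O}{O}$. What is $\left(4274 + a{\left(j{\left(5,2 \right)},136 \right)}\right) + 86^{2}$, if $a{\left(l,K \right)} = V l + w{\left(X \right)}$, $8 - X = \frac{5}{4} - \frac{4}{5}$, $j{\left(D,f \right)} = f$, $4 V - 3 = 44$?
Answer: $\frac{23389}{2} \approx 11695.0$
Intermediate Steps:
$V = \frac{47}{4}$ ($V = \frac{3}{4} + \frac{1}{4} \cdot 44 = \frac{3}{4} + 11 = \frac{47}{4} \approx 11.75$)
$X = \frac{151}{20}$ ($X = 8 - \left(\frac{5}{4} - \frac{4}{5}\right) = 8 - \frac{9}{20} = \frac{151}{20} \approx 7.55$)
$w{\left(O \right)} = 1$
$a{\left(l,K \right)} = 1 + \frac{47 l}{4}$ ($a{\left(l,K \right)} = \frac{47 l}{4} + 1 = 1 + \frac{47 l}{4}$)
$\left(4274 + a{\left(j{\left(5,2 \right)},136 \right)}\right) + 86^{2} = \left(4274 + \left(1 + \frac{47}{4} \cdot 2\right)\right) + 86^{2} = \left(4274 + \left(1 + \frac{47}{2}\right)\right) + 7396 = \left(4274 + \frac{49}{2}\right) + 7396 = \frac{8597}{2} + 7396 = \frac{23389}{2}$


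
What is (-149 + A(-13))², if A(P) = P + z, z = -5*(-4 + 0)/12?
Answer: 231361/9 ≈ 25707.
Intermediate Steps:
z = 5/3 (z = -5*(-4)*(1/12) = 20*(1/12) = 5/3 ≈ 1.6667)
A(P) = 5/3 + P (A(P) = P + 5/3 = 5/3 + P)
(-149 + A(-13))² = (-149 + (5/3 - 13))² = (-149 - 34/3)² = (-481/3)² = 231361/9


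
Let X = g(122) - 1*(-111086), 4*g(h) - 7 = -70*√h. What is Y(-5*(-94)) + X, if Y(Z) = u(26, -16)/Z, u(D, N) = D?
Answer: 104422537/940 - 35*√122/2 ≈ 1.1089e+5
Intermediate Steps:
g(h) = 7/4 - 35*√h/2 (g(h) = 7/4 + (-70*√h)/4 = 7/4 - 35*√h/2)
X = 444351/4 - 35*√122/2 (X = (7/4 - 35*√122/2) - 1*(-111086) = (7/4 - 35*√122/2) + 111086 = 444351/4 - 35*√122/2 ≈ 1.1089e+5)
Y(Z) = 26/Z
Y(-5*(-94)) + X = 26/((-5*(-94))) + (444351/4 - 35*√122/2) = 26/470 + (444351/4 - 35*√122/2) = 26*(1/470) + (444351/4 - 35*√122/2) = 13/235 + (444351/4 - 35*√122/2) = 104422537/940 - 35*√122/2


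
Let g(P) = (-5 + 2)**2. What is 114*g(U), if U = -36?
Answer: 1026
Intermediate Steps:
g(P) = 9 (g(P) = (-3)**2 = 9)
114*g(U) = 114*9 = 1026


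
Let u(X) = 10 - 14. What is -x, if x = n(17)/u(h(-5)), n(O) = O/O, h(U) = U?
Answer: ¼ ≈ 0.25000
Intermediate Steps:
u(X) = -4
n(O) = 1
x = -¼ (x = 1/(-4) = 1*(-¼) = -¼ ≈ -0.25000)
-x = -1*(-¼) = ¼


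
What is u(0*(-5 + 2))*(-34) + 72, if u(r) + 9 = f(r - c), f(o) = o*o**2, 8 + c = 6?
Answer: 106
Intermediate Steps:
c = -2 (c = -8 + 6 = -2)
f(o) = o**3
u(r) = -9 + (2 + r)**3 (u(r) = -9 + (r - 1*(-2))**3 = -9 + (r + 2)**3 = -9 + (2 + r)**3)
u(0*(-5 + 2))*(-34) + 72 = (-9 + (2 + 0*(-5 + 2))**3)*(-34) + 72 = (-9 + (2 + 0*(-3))**3)*(-34) + 72 = (-9 + (2 + 0)**3)*(-34) + 72 = (-9 + 2**3)*(-34) + 72 = (-9 + 8)*(-34) + 72 = -1*(-34) + 72 = 34 + 72 = 106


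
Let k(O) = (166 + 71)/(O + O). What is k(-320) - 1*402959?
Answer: -257893997/640 ≈ -4.0296e+5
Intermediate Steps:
k(O) = 237/(2*O) (k(O) = 237/((2*O)) = 237*(1/(2*O)) = 237/(2*O))
k(-320) - 1*402959 = (237/2)/(-320) - 1*402959 = (237/2)*(-1/320) - 402959 = -237/640 - 402959 = -257893997/640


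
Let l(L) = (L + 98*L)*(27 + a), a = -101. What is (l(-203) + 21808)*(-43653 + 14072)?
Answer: -44637314866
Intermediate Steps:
l(L) = -7326*L (l(L) = (L + 98*L)*(27 - 101) = (99*L)*(-74) = -7326*L)
(l(-203) + 21808)*(-43653 + 14072) = (-7326*(-203) + 21808)*(-43653 + 14072) = (1487178 + 21808)*(-29581) = 1508986*(-29581) = -44637314866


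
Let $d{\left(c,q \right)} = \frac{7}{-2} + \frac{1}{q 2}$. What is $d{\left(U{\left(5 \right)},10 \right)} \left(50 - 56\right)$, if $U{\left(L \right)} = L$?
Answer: $\frac{207}{10} \approx 20.7$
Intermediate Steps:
$d{\left(c,q \right)} = - \frac{7}{2} + \frac{1}{2 q}$ ($d{\left(c,q \right)} = 7 \left(- \frac{1}{2}\right) + \frac{1}{q} \frac{1}{2} = - \frac{7}{2} + \frac{1}{2 q}$)
$d{\left(U{\left(5 \right)},10 \right)} \left(50 - 56\right) = \frac{1 - 70}{2 \cdot 10} \left(50 - 56\right) = \frac{1}{2} \cdot \frac{1}{10} \left(1 - 70\right) \left(-6\right) = \frac{1}{2} \cdot \frac{1}{10} \left(-69\right) \left(-6\right) = \left(- \frac{69}{20}\right) \left(-6\right) = \frac{207}{10}$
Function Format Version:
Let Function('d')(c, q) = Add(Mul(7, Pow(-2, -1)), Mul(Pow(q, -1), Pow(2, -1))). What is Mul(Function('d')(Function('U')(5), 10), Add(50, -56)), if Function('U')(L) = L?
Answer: Rational(207, 10) ≈ 20.700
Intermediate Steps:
Function('d')(c, q) = Add(Rational(-7, 2), Mul(Rational(1, 2), Pow(q, -1))) (Function('d')(c, q) = Add(Mul(7, Rational(-1, 2)), Mul(Pow(q, -1), Rational(1, 2))) = Add(Rational(-7, 2), Mul(Rational(1, 2), Pow(q, -1))))
Mul(Function('d')(Function('U')(5), 10), Add(50, -56)) = Mul(Mul(Rational(1, 2), Pow(10, -1), Add(1, Mul(-7, 10))), Add(50, -56)) = Mul(Mul(Rational(1, 2), Rational(1, 10), Add(1, -70)), -6) = Mul(Mul(Rational(1, 2), Rational(1, 10), -69), -6) = Mul(Rational(-69, 20), -6) = Rational(207, 10)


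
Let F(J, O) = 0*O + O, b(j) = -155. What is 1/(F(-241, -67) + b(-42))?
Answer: -1/222 ≈ -0.0045045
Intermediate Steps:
F(J, O) = O (F(J, O) = 0 + O = O)
1/(F(-241, -67) + b(-42)) = 1/(-67 - 155) = 1/(-222) = -1/222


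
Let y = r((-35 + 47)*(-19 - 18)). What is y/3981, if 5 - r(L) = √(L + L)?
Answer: 5/3981 - 2*I*√222/3981 ≈ 0.001256 - 0.0074854*I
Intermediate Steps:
r(L) = 5 - √2*√L (r(L) = 5 - √(L + L) = 5 - √(2*L) = 5 - √2*√L)
y = 5 - 2*I*√222 (y = 5 - √2*√((-35 + 47)*(-19 - 18)) = 5 - √2*√(12*(-37)) = 5 - √2*√(-444) = 5 - √2*2*I*√111 = 5 - 2*I*√222 ≈ 5.0 - 29.799*I)
y/3981 = (5 - 2*I*√222)/3981 = (5 - 2*I*√222)*(1/3981) = 5/3981 - 2*I*√222/3981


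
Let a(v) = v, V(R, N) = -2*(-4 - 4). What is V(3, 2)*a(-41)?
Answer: -656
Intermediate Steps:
V(R, N) = 16 (V(R, N) = -2*(-8) = 16)
V(3, 2)*a(-41) = 16*(-41) = -656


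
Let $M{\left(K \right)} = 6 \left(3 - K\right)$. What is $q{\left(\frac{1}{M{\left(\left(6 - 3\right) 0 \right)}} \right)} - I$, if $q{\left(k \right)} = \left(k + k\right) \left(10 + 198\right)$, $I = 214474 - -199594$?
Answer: $- \frac{3726404}{9} \approx -4.1405 \cdot 10^{5}$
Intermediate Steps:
$M{\left(K \right)} = 18 - 6 K$
$I = 414068$ ($I = 214474 + 199594 = 414068$)
$q{\left(k \right)} = 416 k$ ($q{\left(k \right)} = 2 k 208 = 416 k$)
$q{\left(\frac{1}{M{\left(\left(6 - 3\right) 0 \right)}} \right)} - I = \frac{416}{18 - 6 \left(6 - 3\right) 0} - 414068 = \frac{416}{18 - 6 \cdot 3 \cdot 0} - 414068 = \frac{416}{18 - 0} - 414068 = \frac{416}{18 + 0} - 414068 = \frac{416}{18} - 414068 = 416 \cdot \frac{1}{18} - 414068 = \frac{208}{9} - 414068 = - \frac{3726404}{9}$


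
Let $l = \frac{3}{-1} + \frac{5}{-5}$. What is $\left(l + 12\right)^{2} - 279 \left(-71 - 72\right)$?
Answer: $39961$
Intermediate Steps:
$l = -4$ ($l = 3 \left(-1\right) + 5 \left(- \frac{1}{5}\right) = -3 - 1 = -4$)
$\left(l + 12\right)^{2} - 279 \left(-71 - 72\right) = \left(-4 + 12\right)^{2} - 279 \left(-71 - 72\right) = 8^{2} - -39897 = 64 + 39897 = 39961$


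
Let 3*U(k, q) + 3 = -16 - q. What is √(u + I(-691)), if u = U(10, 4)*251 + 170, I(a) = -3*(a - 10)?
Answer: √3138/3 ≈ 18.673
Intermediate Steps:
U(k, q) = -19/3 - q/3 (U(k, q) = -1 + (-16 - q)/3 = -1 + (-16/3 - q/3) = -19/3 - q/3)
I(a) = 30 - 3*a (I(a) = -3*(-10 + a) = 30 - 3*a)
u = -5263/3 (u = (-19/3 - ⅓*4)*251 + 170 = (-19/3 - 4/3)*251 + 170 = -23/3*251 + 170 = -5773/3 + 170 = -5263/3 ≈ -1754.3)
√(u + I(-691)) = √(-5263/3 + (30 - 3*(-691))) = √(-5263/3 + (30 + 2073)) = √(-5263/3 + 2103) = √(1046/3) = √3138/3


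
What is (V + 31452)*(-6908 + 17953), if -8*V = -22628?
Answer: 757256245/2 ≈ 3.7863e+8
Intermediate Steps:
V = 5657/2 (V = -1/8*(-22628) = 5657/2 ≈ 2828.5)
(V + 31452)*(-6908 + 17953) = (5657/2 + 31452)*(-6908 + 17953) = (68561/2)*11045 = 757256245/2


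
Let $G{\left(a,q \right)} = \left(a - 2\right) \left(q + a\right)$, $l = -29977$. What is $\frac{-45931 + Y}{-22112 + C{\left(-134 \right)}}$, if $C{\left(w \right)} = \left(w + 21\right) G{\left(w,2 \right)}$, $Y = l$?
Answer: $\frac{18977}{512672} \approx 0.037016$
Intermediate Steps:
$Y = -29977$
$G{\left(a,q \right)} = \left(-2 + a\right) \left(a + q\right)$
$C{\left(w \right)} = \left(-4 + w^{2}\right) \left(21 + w\right)$ ($C{\left(w \right)} = \left(w + 21\right) \left(w^{2} - 2 w - 4 + w 2\right) = \left(21 + w\right) \left(w^{2} - 2 w - 4 + 2 w\right) = \left(21 + w\right) \left(-4 + w^{2}\right) = \left(-4 + w^{2}\right) \left(21 + w\right)$)
$\frac{-45931 + Y}{-22112 + C{\left(-134 \right)}} = \frac{-45931 - 29977}{-22112 + \left(-4 + \left(-134\right)^{2}\right) \left(21 - 134\right)} = - \frac{75908}{-22112 + \left(-4 + 17956\right) \left(-113\right)} = - \frac{75908}{-22112 + 17952 \left(-113\right)} = - \frac{75908}{-22112 - 2028576} = - \frac{75908}{-2050688} = \left(-75908\right) \left(- \frac{1}{2050688}\right) = \frac{18977}{512672}$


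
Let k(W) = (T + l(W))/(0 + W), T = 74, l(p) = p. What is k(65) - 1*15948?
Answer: -1036481/65 ≈ -15946.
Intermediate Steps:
k(W) = (74 + W)/W (k(W) = (74 + W)/(0 + W) = (74 + W)/W)
k(65) - 1*15948 = (74 + 65)/65 - 1*15948 = (1/65)*139 - 15948 = 139/65 - 15948 = -1036481/65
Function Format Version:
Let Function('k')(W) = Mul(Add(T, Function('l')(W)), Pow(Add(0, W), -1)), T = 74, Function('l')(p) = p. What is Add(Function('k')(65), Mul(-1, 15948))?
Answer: Rational(-1036481, 65) ≈ -15946.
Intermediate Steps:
Function('k')(W) = Mul(Pow(W, -1), Add(74, W)) (Function('k')(W) = Mul(Add(74, W), Pow(Add(0, W), -1)) = Mul(Add(74, W), Pow(W, -1)) = Mul(Pow(W, -1), Add(74, W)))
Add(Function('k')(65), Mul(-1, 15948)) = Add(Mul(Pow(65, -1), Add(74, 65)), Mul(-1, 15948)) = Add(Mul(Rational(1, 65), 139), -15948) = Add(Rational(139, 65), -15948) = Rational(-1036481, 65)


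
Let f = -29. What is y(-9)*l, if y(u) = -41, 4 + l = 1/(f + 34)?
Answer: 779/5 ≈ 155.80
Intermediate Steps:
l = -19/5 (l = -4 + 1/(-29 + 34) = -4 + 1/5 = -19/5 ≈ -3.8000)
y(-9)*l = -41*(-19/5) = 779/5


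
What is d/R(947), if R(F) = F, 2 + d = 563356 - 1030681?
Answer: -467327/947 ≈ -493.48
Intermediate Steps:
d = -467327 (d = -2 + (563356 - 1030681) = -2 - 467325 = -467327)
d/R(947) = -467327/947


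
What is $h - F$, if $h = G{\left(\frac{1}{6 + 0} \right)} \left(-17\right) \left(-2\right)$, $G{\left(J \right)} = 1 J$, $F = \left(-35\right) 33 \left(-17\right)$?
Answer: $- \frac{58888}{3} \approx -19629.0$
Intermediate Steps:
$F = 19635$ ($F = \left(-1155\right) \left(-17\right) = 19635$)
$G{\left(J \right)} = J$
$h = \frac{17}{3}$ ($h = \frac{1}{6 + 0} \left(-17\right) \left(-2\right) = \frac{1}{6} \left(-17\right) \left(-2\right) = \left(- \frac{17}{6}\right) \left(-2\right) = \frac{17}{3} \approx 5.6667$)
$h - F = \frac{17}{3} - 19635 = - \frac{58888}{3}$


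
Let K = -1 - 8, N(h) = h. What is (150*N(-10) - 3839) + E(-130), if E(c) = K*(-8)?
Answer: -5267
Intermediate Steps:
K = -9
E(c) = 72 (E(c) = -9*(-8) = 72)
(150*N(-10) - 3839) + E(-130) = (150*(-10) - 3839) + 72 = (-1500 - 3839) + 72 = -5339 + 72 = -5267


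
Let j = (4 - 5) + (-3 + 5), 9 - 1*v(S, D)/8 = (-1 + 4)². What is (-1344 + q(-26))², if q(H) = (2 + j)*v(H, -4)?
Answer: 1806336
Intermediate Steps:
v(S, D) = 0 (v(S, D) = 72 - 8*(-1 + 4)² = 72 - 8*3² = 72 - 8*9 = 72 - 72 = 0)
j = 1 (j = -1 + 2 = 1)
q(H) = 0 (q(H) = (2 + 1)*0 = 3*0 = 0)
(-1344 + q(-26))² = (-1344 + 0)² = (-1344)² = 1806336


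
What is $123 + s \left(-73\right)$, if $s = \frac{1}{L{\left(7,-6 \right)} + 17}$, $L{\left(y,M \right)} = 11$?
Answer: $\frac{3371}{28} \approx 120.39$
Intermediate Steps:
$s = \frac{1}{28}$ ($s = \frac{1}{11 + 17} = \frac{1}{28} \approx 0.035714$)
$123 + s \left(-73\right) = 123 + \frac{1}{28} \left(-73\right) = 123 - \frac{73}{28} = \frac{3371}{28}$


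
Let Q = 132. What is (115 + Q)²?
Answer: 61009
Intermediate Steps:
(115 + Q)² = (115 + 132)² = 247² = 61009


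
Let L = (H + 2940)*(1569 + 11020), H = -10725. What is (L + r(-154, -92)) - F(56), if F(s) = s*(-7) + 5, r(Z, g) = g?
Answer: -98005070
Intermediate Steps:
F(s) = 5 - 7*s (F(s) = -7*s + 5 = 5 - 7*s)
L = -98005365 (L = (-10725 + 2940)*(1569 + 11020) = -7785*12589 = -98005365)
(L + r(-154, -92)) - F(56) = (-98005365 - 92) - (5 - 7*56) = -98005457 - (5 - 392) = -98005457 - 1*(-387) = -98005457 + 387 = -98005070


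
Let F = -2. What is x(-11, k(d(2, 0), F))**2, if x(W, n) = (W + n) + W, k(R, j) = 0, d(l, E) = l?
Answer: 484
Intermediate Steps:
x(W, n) = n + 2*W
x(-11, k(d(2, 0), F))**2 = (0 + 2*(-11))**2 = (0 - 22)**2 = (-22)**2 = 484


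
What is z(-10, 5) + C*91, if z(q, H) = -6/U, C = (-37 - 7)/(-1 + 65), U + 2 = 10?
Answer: -1013/16 ≈ -63.313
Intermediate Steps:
U = 8 (U = -2 + 10 = 8)
C = -11/16 (C = -44/64 = -44*1/64 = -11/16 ≈ -0.68750)
z(q, H) = -¾ (z(q, H) = -6/8 = -6*⅛ = -¾)
z(-10, 5) + C*91 = -¾ - 11/16*91 = -¾ - 1001/16 = -1013/16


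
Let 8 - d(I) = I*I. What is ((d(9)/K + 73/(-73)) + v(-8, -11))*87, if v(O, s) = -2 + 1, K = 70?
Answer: -18531/70 ≈ -264.73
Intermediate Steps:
d(I) = 8 - I² (d(I) = 8 - I*I = 8 - I²)
v(O, s) = -1
((d(9)/K + 73/(-73)) + v(-8, -11))*87 = (((8 - 1*9²)/70 + 73/(-73)) - 1)*87 = (((8 - 1*81)*(1/70) + 73*(-1/73)) - 1)*87 = (((8 - 81)*(1/70) - 1) - 1)*87 = ((-73*1/70 - 1) - 1)*87 = ((-73/70 - 1) - 1)*87 = (-143/70 - 1)*87 = -213/70*87 = -18531/70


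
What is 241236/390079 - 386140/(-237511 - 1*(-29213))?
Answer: 100437040694/40626337771 ≈ 2.4722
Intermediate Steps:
241236/390079 - 386140/(-237511 - 1*(-29213)) = 241236*(1/390079) - 386140/(-237511 + 29213) = 241236/390079 - 386140/(-208298) = 241236/390079 - 386140*(-1/208298) = 241236/390079 + 193070/104149 = 100437040694/40626337771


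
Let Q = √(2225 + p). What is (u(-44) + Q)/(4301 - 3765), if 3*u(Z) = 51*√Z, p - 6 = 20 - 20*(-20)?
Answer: √2651/536 + 17*I*√11/268 ≈ 0.096059 + 0.21038*I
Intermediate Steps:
p = 426 (p = 6 + (20 - 20*(-20)) = 6 + (20 + 400) = 6 + 420 = 426)
u(Z) = 17*√Z (u(Z) = (51*√Z)/3 = 17*√Z)
Q = √2651 (Q = √(2225 + 426) = √2651 ≈ 51.488)
(u(-44) + Q)/(4301 - 3765) = (17*√(-44) + √2651)/(4301 - 3765) = (17*(2*I*√11) + √2651)/536 = (34*I*√11 + √2651)*(1/536) = (√2651 + 34*I*√11)*(1/536) = √2651/536 + 17*I*√11/268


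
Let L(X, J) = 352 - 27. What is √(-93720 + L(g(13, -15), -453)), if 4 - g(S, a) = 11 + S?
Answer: I*√93395 ≈ 305.61*I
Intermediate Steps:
g(S, a) = -7 - S (g(S, a) = 4 - (11 + S) = 4 + (-11 - S) = -7 - S)
L(X, J) = 325
√(-93720 + L(g(13, -15), -453)) = √(-93720 + 325) = √(-93395) = I*√93395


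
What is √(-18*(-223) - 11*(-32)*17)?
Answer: √9998 ≈ 99.990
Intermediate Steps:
√(-18*(-223) - 11*(-32)*17) = √(4014 + 352*17) = √(4014 + 5984) = √9998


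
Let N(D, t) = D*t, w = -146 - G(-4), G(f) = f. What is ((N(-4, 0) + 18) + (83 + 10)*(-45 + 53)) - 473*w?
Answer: 67928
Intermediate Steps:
w = -142 (w = -146 - 1*(-4) = -146 + 4 = -142)
((N(-4, 0) + 18) + (83 + 10)*(-45 + 53)) - 473*w = ((-4*0 + 18) + (83 + 10)*(-45 + 53)) - 473*(-142) = ((0 + 18) + 93*8) + 67166 = (18 + 744) + 67166 = 762 + 67166 = 67928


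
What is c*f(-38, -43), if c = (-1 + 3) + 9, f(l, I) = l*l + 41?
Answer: 16335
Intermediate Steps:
f(l, I) = 41 + l**2 (f(l, I) = l**2 + 41 = 41 + l**2)
c = 11 (c = 2 + 9 = 11)
c*f(-38, -43) = 11*(41 + (-38)**2) = 11*(41 + 1444) = 11*1485 = 16335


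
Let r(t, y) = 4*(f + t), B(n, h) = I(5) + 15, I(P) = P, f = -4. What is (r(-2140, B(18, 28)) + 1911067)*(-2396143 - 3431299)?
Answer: -11086655958022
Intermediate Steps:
B(n, h) = 20 (B(n, h) = 5 + 15 = 20)
r(t, y) = -16 + 4*t (r(t, y) = 4*(-4 + t) = -16 + 4*t)
(r(-2140, B(18, 28)) + 1911067)*(-2396143 - 3431299) = ((-16 + 4*(-2140)) + 1911067)*(-2396143 - 3431299) = ((-16 - 8560) + 1911067)*(-5827442) = (-8576 + 1911067)*(-5827442) = 1902491*(-5827442) = -11086655958022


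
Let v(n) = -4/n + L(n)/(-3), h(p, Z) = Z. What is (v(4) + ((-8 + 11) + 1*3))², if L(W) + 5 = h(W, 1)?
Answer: 361/9 ≈ 40.111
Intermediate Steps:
L(W) = -4 (L(W) = -5 + 1 = -4)
v(n) = 4/3 - 4/n (v(n) = -4/n - 4/(-3) = -4/n - 4*(-⅓) = -4/n + 4/3 = 4/3 - 4/n)
(v(4) + ((-8 + 11) + 1*3))² = ((4/3 - 4/4) + ((-8 + 11) + 1*3))² = ((4/3 - 4*¼) + (3 + 3))² = ((4/3 - 1) + 6)² = (⅓ + 6)² = (19/3)² = 361/9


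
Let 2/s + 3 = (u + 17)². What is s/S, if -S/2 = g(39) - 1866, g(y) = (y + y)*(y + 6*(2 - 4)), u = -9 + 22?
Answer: -1/215280 ≈ -4.6451e-6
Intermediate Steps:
u = 13
g(y) = 2*y*(-12 + y) (g(y) = (2*y)*(y + 6*(-2)) = (2*y)*(y - 12) = (2*y)*(-12 + y) = 2*y*(-12 + y))
S = -480 (S = -2*(2*39*(-12 + 39) - 1866) = -2*(2*39*27 - 1866) = -2*(2106 - 1866) = -2*240 = -480)
s = 2/897 (s = 2/(-3 + (13 + 17)²) = 2/(-3 + 30²) = 2/(-3 + 900) = 2/897 ≈ 0.0022297)
s/S = (2/897)/(-480) = (2/897)*(-1/480) = -1/215280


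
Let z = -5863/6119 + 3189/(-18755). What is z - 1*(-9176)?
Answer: 1052925215664/114761845 ≈ 9174.9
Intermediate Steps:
z = -129474056/114761845 (z = -5863*1/6119 + 3189*(-1/18755) = -5863/6119 - 3189/18755 = -129474056/114761845 ≈ -1.1282)
z - 1*(-9176) = -129474056/114761845 - 1*(-9176) = -129474056/114761845 + 9176 = 1052925215664/114761845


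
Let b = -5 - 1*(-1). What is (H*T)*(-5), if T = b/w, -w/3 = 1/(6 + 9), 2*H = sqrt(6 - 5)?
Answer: -50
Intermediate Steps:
H = 1/2 (H = sqrt(6 - 5)/2 = sqrt(1)/2 = (1/2)*1 = 1/2 ≈ 0.50000)
b = -4 (b = -5 + 1 = -4)
w = -1/5 (w = -3/(6 + 9) = -3/15 = -3*1/15 = -1/5 ≈ -0.20000)
T = 20 (T = -4/(-1/5) = -4*(-5) = 20)
(H*T)*(-5) = ((1/2)*20)*(-5) = 10*(-5) = -50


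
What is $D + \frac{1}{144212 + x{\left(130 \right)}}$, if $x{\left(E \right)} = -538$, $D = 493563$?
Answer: $\frac{70912170463}{143674} \approx 4.9356 \cdot 10^{5}$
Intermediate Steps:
$D + \frac{1}{144212 + x{\left(130 \right)}} = 493563 + \frac{1}{144212 - 538} = 493563 + \frac{1}{143674} = \frac{70912170463}{143674}$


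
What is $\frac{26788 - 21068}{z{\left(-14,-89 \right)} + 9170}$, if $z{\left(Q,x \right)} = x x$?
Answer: $\frac{5720}{17091} \approx 0.33468$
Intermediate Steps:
$z{\left(Q,x \right)} = x^{2}$
$\frac{26788 - 21068}{z{\left(-14,-89 \right)} + 9170} = \frac{26788 - 21068}{\left(-89\right)^{2} + 9170} = \frac{5720}{7921 + 9170} = \frac{5720}{17091}$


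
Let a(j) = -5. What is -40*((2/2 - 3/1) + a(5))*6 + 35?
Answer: 1715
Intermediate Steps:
-40*((2/2 - 3/1) + a(5))*6 + 35 = -40*((2/2 - 3/1) - 5)*6 + 35 = -40*((2*(½) - 3*1) - 5)*6 + 35 = -40*((1 - 3) - 5)*6 + 35 = -40*(-2 - 5)*6 + 35 = -(-280)*6 + 35 = -40*(-42) + 35 = 1680 + 35 = 1715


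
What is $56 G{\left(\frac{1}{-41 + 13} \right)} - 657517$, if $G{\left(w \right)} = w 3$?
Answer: $-657523$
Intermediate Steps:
$G{\left(w \right)} = 3 w$
$56 G{\left(\frac{1}{-41 + 13} \right)} - 657517 = 56 \frac{3}{-41 + 13} - 657517 = 56 \frac{3}{-28} - 657517 = 56 \cdot 3 \left(- \frac{1}{28}\right) - 657517 = 56 \left(- \frac{3}{28}\right) - 657517 = -6 - 657517 = -657523$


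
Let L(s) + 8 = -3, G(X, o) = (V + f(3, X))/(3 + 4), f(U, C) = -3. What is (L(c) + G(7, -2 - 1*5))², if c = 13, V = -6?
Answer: 7396/49 ≈ 150.94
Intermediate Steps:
G(X, o) = -9/7 (G(X, o) = (-6 - 3)/(3 + 4) = -9/7)
L(s) = -11 (L(s) = -8 - 3 = -11)
(L(c) + G(7, -2 - 1*5))² = (-11 - 9/7)² = (-86/7)² = 7396/49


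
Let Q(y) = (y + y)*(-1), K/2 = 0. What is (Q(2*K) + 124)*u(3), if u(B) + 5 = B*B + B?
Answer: 868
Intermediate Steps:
K = 0 (K = 2*0 = 0)
Q(y) = -2*y (Q(y) = (2*y)*(-1) = -2*y)
u(B) = -5 + B + B**2 (u(B) = -5 + (B*B + B) = -5 + (B**2 + B) = -5 + (B + B**2) = -5 + B + B**2)
(Q(2*K) + 124)*u(3) = (-4*0 + 124)*(-5 + 3 + 3**2) = (-2*0 + 124)*(-5 + 3 + 9) = (0 + 124)*7 = 124*7 = 868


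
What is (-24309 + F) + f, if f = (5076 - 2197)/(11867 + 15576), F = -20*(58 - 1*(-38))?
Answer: -719799568/27443 ≈ -26229.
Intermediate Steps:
F = -1920 (F = -20*(58 + 38) = -20*96 = -1920)
f = 2879/27443 ≈ 0.10491
(-24309 + F) + f = (-24309 - 1920) + 2879/27443 = -26229 + 2879/27443 = -719799568/27443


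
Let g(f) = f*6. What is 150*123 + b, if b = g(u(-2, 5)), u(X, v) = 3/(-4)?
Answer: 36891/2 ≈ 18446.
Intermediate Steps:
u(X, v) = -3/4 (u(X, v) = 3*(-1/4) = -3/4)
g(f) = 6*f
b = -9/2 (b = 6*(-3/4) = -9/2 ≈ -4.5000)
150*123 + b = 150*123 - 9/2 = 18450 - 9/2 = 36891/2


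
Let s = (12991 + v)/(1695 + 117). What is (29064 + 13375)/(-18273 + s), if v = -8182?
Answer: -25633156/11035289 ≈ -2.3228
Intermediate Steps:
s = 1603/604 (s = (12991 - 8182)/(1695 + 117) = 4809/1812 = 4809*(1/1812) = 1603/604 ≈ 2.6540)
(29064 + 13375)/(-18273 + s) = (29064 + 13375)/(-18273 + 1603/604) = 42439/(-11035289/604) = 42439*(-604/11035289) = -25633156/11035289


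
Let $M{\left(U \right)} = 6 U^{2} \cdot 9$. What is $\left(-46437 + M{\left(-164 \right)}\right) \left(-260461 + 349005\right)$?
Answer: $124488171168$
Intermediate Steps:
$M{\left(U \right)} = 54 U^{2}$
$\left(-46437 + M{\left(-164 \right)}\right) \left(-260461 + 349005\right) = \left(-46437 + 54 \left(-164\right)^{2}\right) \left(-260461 + 349005\right) = \left(-46437 + 54 \cdot 26896\right) 88544 = \left(-46437 + 1452384\right) 88544 = 1405947 \cdot 88544 = 124488171168$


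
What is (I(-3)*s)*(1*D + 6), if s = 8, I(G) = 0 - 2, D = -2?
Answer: -64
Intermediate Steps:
I(G) = -2
(I(-3)*s)*(1*D + 6) = (-2*8)*(1*(-2) + 6) = -16*(-2 + 6) = -16*4 = -64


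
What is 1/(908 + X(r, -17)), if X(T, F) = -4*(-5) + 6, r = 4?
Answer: 1/934 ≈ 0.0010707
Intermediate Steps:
X(T, F) = 26 (X(T, F) = 20 + 6 = 26)
1/(908 + X(r, -17)) = 1/(908 + 26) = 1/934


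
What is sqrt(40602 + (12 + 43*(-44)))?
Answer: sqrt(38722) ≈ 196.78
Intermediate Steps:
sqrt(40602 + (12 + 43*(-44))) = sqrt(40602 + (12 - 1892)) = sqrt(40602 - 1880) = sqrt(38722)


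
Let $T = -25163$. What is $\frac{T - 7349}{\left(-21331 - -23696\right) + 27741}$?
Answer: $- \frac{16256}{15053} \approx -1.0799$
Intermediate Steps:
$\frac{T - 7349}{\left(-21331 - -23696\right) + 27741} = \frac{-25163 - 7349}{\left(-21331 - -23696\right) + 27741} = - \frac{32512}{\left(-21331 + 23696\right) + 27741} = - \frac{32512}{2365 + 27741} = - \frac{32512}{30106} = \left(-32512\right) \frac{1}{30106} = - \frac{16256}{15053}$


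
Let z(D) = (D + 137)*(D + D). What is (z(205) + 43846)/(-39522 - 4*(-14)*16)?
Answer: -92033/19313 ≈ -4.7653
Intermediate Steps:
z(D) = 2*D*(137 + D) (z(D) = (137 + D)*(2*D) = 2*D*(137 + D))
(z(205) + 43846)/(-39522 - 4*(-14)*16) = (2*205*(137 + 205) + 43846)/(-39522 - 4*(-14)*16) = (2*205*342 + 43846)/(-39522 + 56*16) = (140220 + 43846)/(-39522 + 896) = 184066/(-38626) = 184066*(-1/38626) = -92033/19313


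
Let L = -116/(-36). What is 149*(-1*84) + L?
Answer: -112615/9 ≈ -12513.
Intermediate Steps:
L = 29/9 (L = -116*(-1/36) = 29/9 ≈ 3.2222)
149*(-1*84) + L = 149*(-1*84) + 29/9 = 149*(-84) + 29/9 = -12516 + 29/9 = -112615/9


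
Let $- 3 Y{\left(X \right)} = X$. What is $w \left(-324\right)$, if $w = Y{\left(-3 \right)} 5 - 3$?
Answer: $-648$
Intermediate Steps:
$Y{\left(X \right)} = - \frac{X}{3}$
$w = 2$ ($w = \left(- \frac{1}{3}\right) \left(-3\right) 5 - 3 = 1 \cdot 5 - 3 = 5 - 3 = 2$)
$w \left(-324\right) = 2 \left(-324\right) = -648$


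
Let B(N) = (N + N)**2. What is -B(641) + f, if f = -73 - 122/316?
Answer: -259688387/158 ≈ -1.6436e+6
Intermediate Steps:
f = -11595/158 (f = -73 - 122*1/316 = -73 - 61/158 = -11595/158 ≈ -73.386)
B(N) = 4*N**2 (B(N) = (2*N)**2 = 4*N**2)
-B(641) + f = -4*641**2 - 11595/158 = -4*410881 - 11595/158 = -1*1643524 - 11595/158 = -1643524 - 11595/158 = -259688387/158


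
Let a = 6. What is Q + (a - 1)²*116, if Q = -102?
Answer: 2798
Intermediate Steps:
Q + (a - 1)²*116 = -102 + (6 - 1)²*116 = -102 + 5²*116 = -102 + 25*116 = -102 + 2900 = 2798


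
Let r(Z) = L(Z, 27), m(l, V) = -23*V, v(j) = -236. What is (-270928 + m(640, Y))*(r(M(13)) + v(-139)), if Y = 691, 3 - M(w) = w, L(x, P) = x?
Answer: 70557966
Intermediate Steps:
M(w) = 3 - w
r(Z) = Z
(-270928 + m(640, Y))*(r(M(13)) + v(-139)) = (-270928 - 23*691)*((3 - 1*13) - 236) = (-270928 - 15893)*((3 - 13) - 236) = -286821*(-10 - 236) = -286821*(-246) = 70557966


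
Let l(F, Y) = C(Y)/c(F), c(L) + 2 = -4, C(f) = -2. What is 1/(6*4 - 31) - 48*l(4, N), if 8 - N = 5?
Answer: -113/7 ≈ -16.143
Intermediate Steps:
N = 3 (N = 8 - 1*5 = 8 - 5 = 3)
c(L) = -6 (c(L) = -2 - 4 = -6)
l(F, Y) = 1/3 (l(F, Y) = -2/(-6) = -2*(-1/6) = 1/3)
1/(6*4 - 31) - 48*l(4, N) = 1/(6*4 - 31) - 48*1/3 = 1/(24 - 31) - 16 = 1/(-7) - 16 = -1/7 - 16 = -113/7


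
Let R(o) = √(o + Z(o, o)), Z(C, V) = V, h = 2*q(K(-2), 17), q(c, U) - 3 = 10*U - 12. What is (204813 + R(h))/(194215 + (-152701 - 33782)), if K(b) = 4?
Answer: 204813/7732 + √161/3866 ≈ 26.492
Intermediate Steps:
q(c, U) = -9 + 10*U (q(c, U) = 3 + (10*U - 12) = 3 + (-12 + 10*U) = -9 + 10*U)
h = 322 (h = 2*(-9 + 10*17) = 2*(-9 + 170) = 2*161 = 322)
R(o) = √2*√o (R(o) = √(o + o) = √(2*o) = √2*√o)
(204813 + R(h))/(194215 + (-152701 - 33782)) = (204813 + √2*√322)/(194215 + (-152701 - 33782)) = (204813 + 2*√161)/(194215 - 186483) = (204813 + 2*√161)/7732 = (204813 + 2*√161)*(1/7732) = 204813/7732 + √161/3866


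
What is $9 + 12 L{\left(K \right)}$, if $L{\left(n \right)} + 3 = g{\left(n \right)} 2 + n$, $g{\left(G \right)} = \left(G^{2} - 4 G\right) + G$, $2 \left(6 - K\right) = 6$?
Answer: $9$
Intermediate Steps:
$K = 3$ ($K = 6 - 3 = 3$)
$g{\left(G \right)} = G^{2} - 3 G$
$L{\left(n \right)} = -3 + n + 2 n \left(-3 + n\right)$ ($L{\left(n \right)} = -3 + \left(n \left(-3 + n\right) 2 + n\right) = -3 + \left(2 n \left(-3 + n\right) + n\right) = -3 + \left(n + 2 n \left(-3 + n\right)\right) = -3 + n + 2 n \left(-3 + n\right)$)
$9 + 12 L{\left(K \right)} = 9 + 12 \left(-3 + 3 + 2 \cdot 3 \left(-3 + 3\right)\right) = 9 + 12 \left(-3 + 3 + 2 \cdot 3 \cdot 0\right) = 9 + 12 \left(-3 + 3 + 0\right) = 9 + 12 \cdot 0 = 9 + 0 = 9$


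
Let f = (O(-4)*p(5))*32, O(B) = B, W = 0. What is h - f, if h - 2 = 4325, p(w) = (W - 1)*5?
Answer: 3687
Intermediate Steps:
p(w) = -5 (p(w) = (0 - 1)*5 = -1*5 = -5)
f = 640 (f = -4*(-5)*32 = 20*32 = 640)
h = 4327 (h = 2 + 4325 = 4327)
h - f = 4327 - 1*640 = 4327 - 640 = 3687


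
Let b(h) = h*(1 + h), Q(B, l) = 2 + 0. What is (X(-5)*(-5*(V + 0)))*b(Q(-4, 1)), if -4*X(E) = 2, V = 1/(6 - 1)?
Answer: 3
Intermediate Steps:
V = 1/5 ≈ 0.20000
Q(B, l) = 2
X(E) = -1/2 (X(E) = -1/4*2 = -1/2)
(X(-5)*(-5*(V + 0)))*b(Q(-4, 1)) = (-(-5)*(1/5 + 0)/2)*(2*(1 + 2)) = (-(-5)/(2*5))*(2*3) = -1/2*(-1)*6 = (1/2)*6 = 3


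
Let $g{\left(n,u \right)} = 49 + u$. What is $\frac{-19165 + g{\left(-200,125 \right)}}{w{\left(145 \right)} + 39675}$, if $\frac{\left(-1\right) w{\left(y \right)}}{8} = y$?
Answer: $- \frac{18991}{38515} \approx -0.49308$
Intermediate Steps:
$w{\left(y \right)} = - 8 y$
$\frac{-19165 + g{\left(-200,125 \right)}}{w{\left(145 \right)} + 39675} = \frac{-19165 + \left(49 + 125\right)}{\left(-8\right) 145 + 39675} = \frac{-19165 + 174}{-1160 + 39675} = - \frac{18991}{38515}$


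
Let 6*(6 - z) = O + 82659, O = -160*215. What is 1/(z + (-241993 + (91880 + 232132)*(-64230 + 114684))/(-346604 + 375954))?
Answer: 8805/4833470584 ≈ 1.8217e-6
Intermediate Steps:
O = -34400
z = -48223/6 (z = 6 - (-34400 + 82659)/6 = 6 - ⅙*48259 = 6 - 48259/6 = -48223/6 ≈ -8037.2)
1/(z + (-241993 + (91880 + 232132)*(-64230 + 114684))/(-346604 + 375954)) = 1/(-48223/6 + (-241993 + (91880 + 232132)*(-64230 + 114684))/(-346604 + 375954)) = 1/(-48223/6 + (-241993 + 324012*50454)/29350) = 1/(-48223/6 + (-241993 + 16347701448)*(1/29350)) = 1/(-48223/6 + 16347459455*(1/29350)) = 1/(-48223/6 + 3269491891/5870) = 1/(4833470584/8805) = 8805/4833470584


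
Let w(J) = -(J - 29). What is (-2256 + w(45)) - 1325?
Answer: -3597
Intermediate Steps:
w(J) = 29 - J (w(J) = -(-29 + J) = 29 - J)
(-2256 + w(45)) - 1325 = (-2256 + (29 - 1*45)) - 1325 = (-2256 + (29 - 45)) - 1325 = (-2256 - 16) - 1325 = -2272 - 1325 = -3597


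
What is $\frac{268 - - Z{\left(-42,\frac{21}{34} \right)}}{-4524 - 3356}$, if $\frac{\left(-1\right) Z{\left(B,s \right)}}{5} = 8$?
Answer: $- \frac{57}{1970} \approx -0.028934$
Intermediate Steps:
$Z{\left(B,s \right)} = -40$ ($Z{\left(B,s \right)} = \left(-5\right) 8 = -40$)
$\frac{268 - - Z{\left(-42,\frac{21}{34} \right)}}{-4524 - 3356} = \frac{268 - \left(-1\right) \left(-40\right)}{-4524 - 3356} = \frac{268 - 40}{-4524 - 3356} = \frac{268 - 40}{-7880} = 228 \left(- \frac{1}{7880}\right) = - \frac{57}{1970}$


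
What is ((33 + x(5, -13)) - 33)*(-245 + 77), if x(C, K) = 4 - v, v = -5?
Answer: -1512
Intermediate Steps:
x(C, K) = 9 (x(C, K) = 4 - 1*(-5) = 4 + 5 = 9)
((33 + x(5, -13)) - 33)*(-245 + 77) = ((33 + 9) - 33)*(-245 + 77) = (42 - 33)*(-168) = 9*(-168) = -1512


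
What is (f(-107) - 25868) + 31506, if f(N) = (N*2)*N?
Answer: 28536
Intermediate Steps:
f(N) = 2*N**2 (f(N) = (2*N)*N = 2*N**2)
(f(-107) - 25868) + 31506 = (2*(-107)**2 - 25868) + 31506 = (2*11449 - 25868) + 31506 = (22898 - 25868) + 31506 = -2970 + 31506 = 28536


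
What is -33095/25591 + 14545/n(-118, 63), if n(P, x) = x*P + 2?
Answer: -618183135/190192312 ≈ -3.2503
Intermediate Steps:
n(P, x) = 2 + P*x (n(P, x) = P*x + 2 = 2 + P*x)
-33095/25591 + 14545/n(-118, 63) = -33095/25591 + 14545/(2 - 118*63) = -33095*1/25591 + 14545/(2 - 7434) = -33095/25591 + 14545/(-7432) = -33095/25591 + 14545*(-1/7432) = -33095/25591 - 14545/7432 = -618183135/190192312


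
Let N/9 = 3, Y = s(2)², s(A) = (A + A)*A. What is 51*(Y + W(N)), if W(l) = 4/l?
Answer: 29444/9 ≈ 3271.6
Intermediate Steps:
s(A) = 2*A² (s(A) = (2*A)*A = 2*A²)
Y = 64 (Y = (2*2²)² = (2*4)² = 8² = 64)
N = 27 (N = 9*3 = 27)
51*(Y + W(N)) = 51*(64 + 4/27) = 51*(1732/27) = 29444/9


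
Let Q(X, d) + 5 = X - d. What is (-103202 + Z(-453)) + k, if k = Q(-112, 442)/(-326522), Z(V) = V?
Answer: -33845637351/326522 ≈ -1.0366e+5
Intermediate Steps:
Q(X, d) = -5 + X - d (Q(X, d) = -5 + (X - d) = -5 + X - d)
k = 559/326522 (k = (-5 - 112 - 1*442)/(-326522) = (-5 - 112 - 442)*(-1/326522) = -559*(-1/326522) = 559/326522 ≈ 0.0017120)
(-103202 + Z(-453)) + k = (-103202 - 453) + 559/326522 = -103655 + 559/326522 = -33845637351/326522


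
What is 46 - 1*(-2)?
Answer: 48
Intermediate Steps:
46 - 1*(-2) = 46 + 2 = 48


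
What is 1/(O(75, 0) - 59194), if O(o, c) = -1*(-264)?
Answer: -1/58930 ≈ -1.6969e-5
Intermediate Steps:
O(o, c) = 264
1/(O(75, 0) - 59194) = 1/(264 - 59194) = 1/(-58930) = -1/58930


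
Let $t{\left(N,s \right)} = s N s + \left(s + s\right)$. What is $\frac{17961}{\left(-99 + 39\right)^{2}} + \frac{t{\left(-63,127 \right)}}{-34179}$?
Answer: $\frac{474559091}{13671600} \approx 34.711$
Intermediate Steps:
$t{\left(N,s \right)} = 2 s + N s^{2}$ ($t{\left(N,s \right)} = N s s + 2 s = N s^{2} + 2 s = 2 s + N s^{2}$)
$\frac{17961}{\left(-99 + 39\right)^{2}} + \frac{t{\left(-63,127 \right)}}{-34179} = \frac{17961}{\left(-99 + 39\right)^{2}} + \frac{127 \left(2 - 8001\right)}{-34179} = \frac{17961}{\left(-60\right)^{2}} + 127 \left(2 - 8001\right) \left(- \frac{1}{34179}\right) = \frac{17961}{3600} + 127 \left(-7999\right) \left(- \frac{1}{34179}\right) = 17961 \cdot \frac{1}{3600} - - \frac{1015873}{34179} = \frac{5987}{1200} + \frac{1015873}{34179} = \frac{474559091}{13671600}$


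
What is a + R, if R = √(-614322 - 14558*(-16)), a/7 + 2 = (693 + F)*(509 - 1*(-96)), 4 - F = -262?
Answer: 4061351 + I*√381394 ≈ 4.0614e+6 + 617.57*I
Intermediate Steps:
F = 266 (F = 4 - 1*(-262) = 4 + 262 = 266)
a = 4061351 (a = -14 + 7*((693 + 266)*(509 - 1*(-96))) = -14 + 7*(959*(509 + 96)) = -14 + 7*(959*605) = -14 + 7*580195 = -14 + 4061365 = 4061351)
R = I*√381394 (R = √(-614322 + 232928) = √(-381394) = I*√381394 ≈ 617.57*I)
a + R = 4061351 + I*√381394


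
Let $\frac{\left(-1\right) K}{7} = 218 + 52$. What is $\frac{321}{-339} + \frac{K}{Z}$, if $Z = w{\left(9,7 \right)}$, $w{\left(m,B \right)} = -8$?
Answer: $\frac{106357}{452} \approx 235.3$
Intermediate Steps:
$K = -1890$ ($K = - 7 \left(218 + 52\right) = \left(-7\right) 270 = -1890$)
$Z = -8$
$\frac{321}{-339} + \frac{K}{Z} = \frac{321}{-339} - \frac{1890}{-8} = 321 \left(- \frac{1}{339}\right) - - \frac{945}{4} = - \frac{107}{113} + \frac{945}{4} = \frac{106357}{452}$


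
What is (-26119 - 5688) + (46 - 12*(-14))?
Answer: -31593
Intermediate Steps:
(-26119 - 5688) + (46 - 12*(-14)) = -31807 + (46 + 168) = -31807 + 214 = -31593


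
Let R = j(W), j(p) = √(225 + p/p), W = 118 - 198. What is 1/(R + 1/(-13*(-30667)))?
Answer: -398671/35920115970465 + 158938566241*√226/35920115970465 ≈ 0.066519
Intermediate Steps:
W = -80
j(p) = √226 (j(p) = √(225 + 1) = √226)
R = √226 ≈ 15.033
1/(R + 1/(-13*(-30667))) = 1/(√226 + 1/(-13*(-30667))) = 1/(√226 + 1/398671) = 1/(1/398671 + √226)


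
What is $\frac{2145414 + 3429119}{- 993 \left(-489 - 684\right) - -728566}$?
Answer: $\frac{5574533}{1893355} \approx 2.9443$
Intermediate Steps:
$\frac{2145414 + 3429119}{- 993 \left(-489 - 684\right) - -728566} = \frac{5574533}{\left(-993\right) \left(-1173\right) + 728566} = \frac{5574533}{1164789 + 728566} = \frac{5574533}{1893355}$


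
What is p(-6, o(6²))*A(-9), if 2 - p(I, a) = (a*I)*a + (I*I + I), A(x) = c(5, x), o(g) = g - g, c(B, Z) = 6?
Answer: -168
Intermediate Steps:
o(g) = 0
A(x) = 6
p(I, a) = 2 - I - I² - I*a² (p(I, a) = 2 - ((a*I)*a + (I*I + I)) = 2 - ((I*a)*a + (I² + I)) = 2 - (I*a² + (I + I²)) = 2 - (I + I² + I*a²) = 2 + (-I - I² - I*a²) = 2 - I - I² - I*a²)
p(-6, o(6²))*A(-9) = (2 - 1*(-6) - 1*(-6)² - 1*(-6)*0²)*6 = (2 + 6 - 1*36 - 1*(-6)*0)*6 = (2 + 6 - 36 + 0)*6 = -28*6 = -168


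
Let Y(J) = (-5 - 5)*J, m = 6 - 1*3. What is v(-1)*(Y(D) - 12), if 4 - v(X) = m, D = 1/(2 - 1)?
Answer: -22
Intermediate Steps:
D = 1 (D = 1/1 = 1)
m = 3 (m = 6 - 3 = 3)
Y(J) = -10*J
v(X) = 1 (v(X) = 4 - 1*3 = 4 - 3 = 1)
v(-1)*(Y(D) - 12) = 1*(-10*1 - 12) = 1*(-10 - 12) = 1*(-22) = -22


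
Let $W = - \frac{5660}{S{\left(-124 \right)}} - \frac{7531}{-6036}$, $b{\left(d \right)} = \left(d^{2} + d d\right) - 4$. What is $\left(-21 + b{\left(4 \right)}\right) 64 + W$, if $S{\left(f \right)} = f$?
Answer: $\frac{92602369}{187116} \approx 494.89$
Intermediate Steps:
$b{\left(d \right)} = -4 + 2 d^{2}$ ($b{\left(d \right)} = \left(d^{2} + d^{2}\right) - 4 = 2 d^{2} - 4 = -4 + 2 d^{2}$)
$W = \frac{8774401}{187116}$ ($W = - \frac{5660}{-124} - \frac{7531}{-6036} = \left(-5660\right) \left(- \frac{1}{124}\right) - - \frac{7531}{6036} = \frac{1415}{31} + \frac{7531}{6036} = \frac{8774401}{187116} \approx 46.893$)
$\left(-21 + b{\left(4 \right)}\right) 64 + W = \left(-21 - \left(4 - 2 \cdot 4^{2}\right)\right) 64 + \frac{8774401}{187116} = \left(-21 + \left(-4 + 2 \cdot 16\right)\right) 64 + \frac{8774401}{187116} = \left(-21 + \left(-4 + 32\right)\right) 64 + \frac{8774401}{187116} = \left(-21 + 28\right) 64 + \frac{8774401}{187116} = 7 \cdot 64 + \frac{8774401}{187116} = 448 + \frac{8774401}{187116} = \frac{92602369}{187116}$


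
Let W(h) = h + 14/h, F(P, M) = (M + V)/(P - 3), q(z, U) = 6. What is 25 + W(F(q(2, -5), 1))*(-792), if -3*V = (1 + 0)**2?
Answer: -50047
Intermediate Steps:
V = -1/3 (V = -(1 + 0)**2/3 = -1/3*1**2 = -1/3*1 = -1/3 ≈ -0.33333)
F(P, M) = (-1/3 + M)/(-3 + P) (F(P, M) = (M - 1/3)/(P - 3) = (-1/3 + M)/(-3 + P))
25 + W(F(q(2, -5), 1))*(-792) = 25 + ((-1/3 + 1)/(-3 + 6) + 14/(((-1/3 + 1)/(-3 + 6))))*(-792) = 25 + ((2/3)/3 + 14/(((2/3)/3)))*(-792) = 25 + ((1/3)*(2/3) + 14/(((1/3)*(2/3))))*(-792) = 25 + (2/9 + 14/(2/9))*(-792) = 25 + (2/9 + 14*(9/2))*(-792) = 25 + (2/9 + 63)*(-792) = 25 + (569/9)*(-792) = 25 - 50072 = -50047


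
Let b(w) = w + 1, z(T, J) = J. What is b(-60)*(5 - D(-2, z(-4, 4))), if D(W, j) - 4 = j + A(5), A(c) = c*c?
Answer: 1652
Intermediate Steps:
A(c) = c**2
D(W, j) = 29 + j (D(W, j) = 4 + (j + 5**2) = 4 + (j + 25) = 4 + (25 + j) = 29 + j)
b(w) = 1 + w
b(-60)*(5 - D(-2, z(-4, 4))) = (1 - 60)*(5 - (29 + 4)) = -59*(5 - 1*33) = -59*(5 - 33) = -59*(-28) = 1652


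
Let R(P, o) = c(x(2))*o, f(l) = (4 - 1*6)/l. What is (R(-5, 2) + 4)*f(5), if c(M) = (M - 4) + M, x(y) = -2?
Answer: 24/5 ≈ 4.8000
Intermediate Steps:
f(l) = -2/l (f(l) = (4 - 6)/l = -2/l)
c(M) = -4 + 2*M (c(M) = (-4 + M) + M = -4 + 2*M)
R(P, o) = -8*o (R(P, o) = (-4 + 2*(-2))*o = (-4 - 4)*o = -8*o)
(R(-5, 2) + 4)*f(5) = (-8*2 + 4)*(-2/5) = (-16 + 4)*(-2*1/5) = -12*(-2/5) = 24/5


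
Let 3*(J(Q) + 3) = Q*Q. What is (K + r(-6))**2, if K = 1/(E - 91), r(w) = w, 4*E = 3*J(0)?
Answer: 5026564/139129 ≈ 36.129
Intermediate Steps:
J(Q) = -3 + Q**2/3 (J(Q) = -3 + (Q*Q)/3 = -3 + Q**2/3)
E = -9/4 (E = (3*(-3 + (1/3)*0**2))/4 = (3*(-3 + (1/3)*0))/4 = (3*(-3 + 0))/4 = (3*(-3))/4 = (1/4)*(-9) = -9/4 ≈ -2.2500)
K = -4/373 (K = 1/(-9/4 - 91) = 1/(-373/4) = -4/373 ≈ -0.010724)
(K + r(-6))**2 = (-4/373 - 6)**2 = (-2242/373)**2 = 5026564/139129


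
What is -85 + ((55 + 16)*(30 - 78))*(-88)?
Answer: 299819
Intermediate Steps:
-85 + ((55 + 16)*(30 - 78))*(-88) = -85 + (71*(-48))*(-88) = -85 - 3408*(-88) = -85 + 299904 = 299819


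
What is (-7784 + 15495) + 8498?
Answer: 16209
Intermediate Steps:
(-7784 + 15495) + 8498 = 7711 + 8498 = 16209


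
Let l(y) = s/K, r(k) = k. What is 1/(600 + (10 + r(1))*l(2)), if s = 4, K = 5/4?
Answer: 5/3176 ≈ 0.0015743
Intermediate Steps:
K = 5/4 (K = 5*(¼) = 5/4 ≈ 1.2500)
l(y) = 16/5 (l(y) = 4/(5/4) = 4*(⅘) = 16/5)
1/(600 + (10 + r(1))*l(2)) = 1/(600 + (10 + 1)*(16/5)) = 1/(600 + 11*(16/5)) = 1/(600 + 176/5) = 1/(3176/5) = 5/3176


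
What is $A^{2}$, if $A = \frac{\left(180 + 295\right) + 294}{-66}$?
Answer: $\frac{591361}{4356} \approx 135.76$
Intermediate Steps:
$A = - \frac{769}{66}$ ($A = \left(475 + 294\right) \left(- \frac{1}{66}\right) = 769 \left(- \frac{1}{66}\right) = - \frac{769}{66} \approx -11.652$)
$A^{2} = \left(- \frac{769}{66}\right)^{2} = \frac{591361}{4356}$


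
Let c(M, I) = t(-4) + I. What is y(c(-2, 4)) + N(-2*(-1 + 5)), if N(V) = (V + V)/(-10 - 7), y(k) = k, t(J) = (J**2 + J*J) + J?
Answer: 560/17 ≈ 32.941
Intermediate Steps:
t(J) = J + 2*J**2 (t(J) = (J**2 + J**2) + J = 2*J**2 + J = J + 2*J**2)
c(M, I) = 28 + I (c(M, I) = -4*(1 + 2*(-4)) + I = -4*(1 - 8) + I = -4*(-7) + I = 28 + I)
N(V) = -2*V/17 (N(V) = (2*V)/(-17) = (2*V)*(-1/17) = -2*V/17)
y(c(-2, 4)) + N(-2*(-1 + 5)) = (28 + 4) - (-4)*(-1 + 5)/17 = 32 - (-4)*4/17 = 32 - 2/17*(-8) = 32 + 16/17 = 560/17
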